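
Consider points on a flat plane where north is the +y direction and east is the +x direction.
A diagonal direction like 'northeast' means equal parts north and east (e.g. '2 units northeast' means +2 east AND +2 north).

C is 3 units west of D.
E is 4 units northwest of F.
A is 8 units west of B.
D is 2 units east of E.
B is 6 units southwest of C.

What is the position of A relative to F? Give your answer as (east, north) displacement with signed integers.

Answer: A is at (east=-19, north=-2) relative to F.

Derivation:
Place F at the origin (east=0, north=0).
  E is 4 units northwest of F: delta (east=-4, north=+4); E at (east=-4, north=4).
  D is 2 units east of E: delta (east=+2, north=+0); D at (east=-2, north=4).
  C is 3 units west of D: delta (east=-3, north=+0); C at (east=-5, north=4).
  B is 6 units southwest of C: delta (east=-6, north=-6); B at (east=-11, north=-2).
  A is 8 units west of B: delta (east=-8, north=+0); A at (east=-19, north=-2).
Therefore A relative to F: (east=-19, north=-2).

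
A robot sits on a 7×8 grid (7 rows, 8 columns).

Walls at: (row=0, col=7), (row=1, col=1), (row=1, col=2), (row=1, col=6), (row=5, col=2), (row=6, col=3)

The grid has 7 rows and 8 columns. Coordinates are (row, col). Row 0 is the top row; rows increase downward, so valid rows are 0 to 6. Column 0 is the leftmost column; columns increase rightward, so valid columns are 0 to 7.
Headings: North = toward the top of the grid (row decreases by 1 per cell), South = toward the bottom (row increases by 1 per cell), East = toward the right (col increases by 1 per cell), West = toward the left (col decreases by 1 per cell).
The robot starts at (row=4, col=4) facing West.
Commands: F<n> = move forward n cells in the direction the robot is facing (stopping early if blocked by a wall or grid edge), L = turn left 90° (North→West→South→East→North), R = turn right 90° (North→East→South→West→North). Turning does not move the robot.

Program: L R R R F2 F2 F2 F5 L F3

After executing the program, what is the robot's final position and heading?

Answer: Final position: (row=1, col=7), facing North

Derivation:
Start: (row=4, col=4), facing West
  L: turn left, now facing South
  R: turn right, now facing West
  R: turn right, now facing North
  R: turn right, now facing East
  F2: move forward 2, now at (row=4, col=6)
  F2: move forward 1/2 (blocked), now at (row=4, col=7)
  F2: move forward 0/2 (blocked), now at (row=4, col=7)
  F5: move forward 0/5 (blocked), now at (row=4, col=7)
  L: turn left, now facing North
  F3: move forward 3, now at (row=1, col=7)
Final: (row=1, col=7), facing North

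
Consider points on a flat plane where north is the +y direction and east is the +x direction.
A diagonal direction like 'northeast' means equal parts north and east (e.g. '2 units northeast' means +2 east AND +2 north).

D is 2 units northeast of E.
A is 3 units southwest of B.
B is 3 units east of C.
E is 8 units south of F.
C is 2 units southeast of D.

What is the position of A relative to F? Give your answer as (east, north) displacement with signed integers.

Place F at the origin (east=0, north=0).
  E is 8 units south of F: delta (east=+0, north=-8); E at (east=0, north=-8).
  D is 2 units northeast of E: delta (east=+2, north=+2); D at (east=2, north=-6).
  C is 2 units southeast of D: delta (east=+2, north=-2); C at (east=4, north=-8).
  B is 3 units east of C: delta (east=+3, north=+0); B at (east=7, north=-8).
  A is 3 units southwest of B: delta (east=-3, north=-3); A at (east=4, north=-11).
Therefore A relative to F: (east=4, north=-11).

Answer: A is at (east=4, north=-11) relative to F.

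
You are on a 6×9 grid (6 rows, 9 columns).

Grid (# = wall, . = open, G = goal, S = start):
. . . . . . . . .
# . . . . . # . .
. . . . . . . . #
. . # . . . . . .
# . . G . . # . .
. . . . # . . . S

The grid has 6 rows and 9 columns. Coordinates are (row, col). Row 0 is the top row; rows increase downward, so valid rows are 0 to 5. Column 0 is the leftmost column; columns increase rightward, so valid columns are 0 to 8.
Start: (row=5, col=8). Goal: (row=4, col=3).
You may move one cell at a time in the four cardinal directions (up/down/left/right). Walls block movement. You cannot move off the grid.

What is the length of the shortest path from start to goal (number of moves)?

BFS from (row=5, col=8) until reaching (row=4, col=3):
  Distance 0: (row=5, col=8)
  Distance 1: (row=4, col=8), (row=5, col=7)
  Distance 2: (row=3, col=8), (row=4, col=7), (row=5, col=6)
  Distance 3: (row=3, col=7), (row=5, col=5)
  Distance 4: (row=2, col=7), (row=3, col=6), (row=4, col=5)
  Distance 5: (row=1, col=7), (row=2, col=6), (row=3, col=5), (row=4, col=4)
  Distance 6: (row=0, col=7), (row=1, col=8), (row=2, col=5), (row=3, col=4), (row=4, col=3)  <- goal reached here
One shortest path (6 moves): (row=5, col=8) -> (row=5, col=7) -> (row=5, col=6) -> (row=5, col=5) -> (row=4, col=5) -> (row=4, col=4) -> (row=4, col=3)

Answer: Shortest path length: 6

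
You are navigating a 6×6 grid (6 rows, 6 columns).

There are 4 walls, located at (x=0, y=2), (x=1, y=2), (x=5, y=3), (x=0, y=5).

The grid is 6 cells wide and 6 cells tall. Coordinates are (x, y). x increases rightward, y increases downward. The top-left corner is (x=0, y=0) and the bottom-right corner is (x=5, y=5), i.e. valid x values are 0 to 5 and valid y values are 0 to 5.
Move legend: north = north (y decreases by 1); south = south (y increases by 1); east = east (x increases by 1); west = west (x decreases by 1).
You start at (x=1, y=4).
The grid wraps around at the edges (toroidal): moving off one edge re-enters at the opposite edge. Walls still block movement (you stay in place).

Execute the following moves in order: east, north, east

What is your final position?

Answer: Final position: (x=3, y=3)

Derivation:
Start: (x=1, y=4)
  east (east): (x=1, y=4) -> (x=2, y=4)
  north (north): (x=2, y=4) -> (x=2, y=3)
  east (east): (x=2, y=3) -> (x=3, y=3)
Final: (x=3, y=3)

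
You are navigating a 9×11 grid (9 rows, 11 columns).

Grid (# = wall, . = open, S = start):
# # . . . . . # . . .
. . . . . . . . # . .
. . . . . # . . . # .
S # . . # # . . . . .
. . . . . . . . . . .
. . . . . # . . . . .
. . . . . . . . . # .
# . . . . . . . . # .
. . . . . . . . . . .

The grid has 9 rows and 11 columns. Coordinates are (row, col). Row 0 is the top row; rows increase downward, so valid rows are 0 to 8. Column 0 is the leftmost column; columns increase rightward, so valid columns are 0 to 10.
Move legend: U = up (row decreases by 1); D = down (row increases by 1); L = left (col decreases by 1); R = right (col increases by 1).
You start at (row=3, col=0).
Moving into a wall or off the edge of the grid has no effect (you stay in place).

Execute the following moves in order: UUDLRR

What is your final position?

Answer: Final position: (row=2, col=2)

Derivation:
Start: (row=3, col=0)
  U (up): (row=3, col=0) -> (row=2, col=0)
  U (up): (row=2, col=0) -> (row=1, col=0)
  D (down): (row=1, col=0) -> (row=2, col=0)
  L (left): blocked, stay at (row=2, col=0)
  R (right): (row=2, col=0) -> (row=2, col=1)
  R (right): (row=2, col=1) -> (row=2, col=2)
Final: (row=2, col=2)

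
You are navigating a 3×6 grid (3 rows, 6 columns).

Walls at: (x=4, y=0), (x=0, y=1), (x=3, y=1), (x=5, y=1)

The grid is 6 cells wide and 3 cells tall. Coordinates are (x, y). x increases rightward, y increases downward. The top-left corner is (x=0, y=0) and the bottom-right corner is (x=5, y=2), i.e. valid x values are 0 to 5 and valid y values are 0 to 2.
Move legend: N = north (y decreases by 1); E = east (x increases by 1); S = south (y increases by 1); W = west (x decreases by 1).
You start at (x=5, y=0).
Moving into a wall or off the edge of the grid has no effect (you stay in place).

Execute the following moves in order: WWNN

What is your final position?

Answer: Final position: (x=5, y=0)

Derivation:
Start: (x=5, y=0)
  W (west): blocked, stay at (x=5, y=0)
  W (west): blocked, stay at (x=5, y=0)
  N (north): blocked, stay at (x=5, y=0)
  N (north): blocked, stay at (x=5, y=0)
Final: (x=5, y=0)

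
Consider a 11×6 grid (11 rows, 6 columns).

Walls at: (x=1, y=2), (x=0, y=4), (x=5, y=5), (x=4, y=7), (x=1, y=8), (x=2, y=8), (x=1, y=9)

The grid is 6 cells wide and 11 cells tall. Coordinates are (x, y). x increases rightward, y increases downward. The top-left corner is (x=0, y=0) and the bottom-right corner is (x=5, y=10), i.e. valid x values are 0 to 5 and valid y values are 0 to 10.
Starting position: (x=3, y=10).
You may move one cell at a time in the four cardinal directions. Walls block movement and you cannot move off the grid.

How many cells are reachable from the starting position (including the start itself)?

BFS flood-fill from (x=3, y=10):
  Distance 0: (x=3, y=10)
  Distance 1: (x=3, y=9), (x=2, y=10), (x=4, y=10)
  Distance 2: (x=3, y=8), (x=2, y=9), (x=4, y=9), (x=1, y=10), (x=5, y=10)
  Distance 3: (x=3, y=7), (x=4, y=8), (x=5, y=9), (x=0, y=10)
  Distance 4: (x=3, y=6), (x=2, y=7), (x=5, y=8), (x=0, y=9)
  Distance 5: (x=3, y=5), (x=2, y=6), (x=4, y=6), (x=1, y=7), (x=5, y=7), (x=0, y=8)
  Distance 6: (x=3, y=4), (x=2, y=5), (x=4, y=5), (x=1, y=6), (x=5, y=6), (x=0, y=7)
  Distance 7: (x=3, y=3), (x=2, y=4), (x=4, y=4), (x=1, y=5), (x=0, y=6)
  Distance 8: (x=3, y=2), (x=2, y=3), (x=4, y=3), (x=1, y=4), (x=5, y=4), (x=0, y=5)
  Distance 9: (x=3, y=1), (x=2, y=2), (x=4, y=2), (x=1, y=3), (x=5, y=3)
  Distance 10: (x=3, y=0), (x=2, y=1), (x=4, y=1), (x=5, y=2), (x=0, y=3)
  Distance 11: (x=2, y=0), (x=4, y=0), (x=1, y=1), (x=5, y=1), (x=0, y=2)
  Distance 12: (x=1, y=0), (x=5, y=0), (x=0, y=1)
  Distance 13: (x=0, y=0)
Total reachable: 59 (grid has 59 open cells total)

Answer: Reachable cells: 59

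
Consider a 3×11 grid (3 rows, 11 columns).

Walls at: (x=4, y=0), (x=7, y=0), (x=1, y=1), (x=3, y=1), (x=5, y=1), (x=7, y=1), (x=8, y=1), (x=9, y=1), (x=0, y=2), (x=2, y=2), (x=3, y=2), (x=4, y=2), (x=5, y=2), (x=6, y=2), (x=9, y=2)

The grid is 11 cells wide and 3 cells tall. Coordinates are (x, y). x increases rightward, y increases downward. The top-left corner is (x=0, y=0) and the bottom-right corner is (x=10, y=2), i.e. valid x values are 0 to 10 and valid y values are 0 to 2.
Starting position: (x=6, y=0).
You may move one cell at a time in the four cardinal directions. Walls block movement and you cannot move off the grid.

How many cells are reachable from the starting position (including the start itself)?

BFS flood-fill from (x=6, y=0):
  Distance 0: (x=6, y=0)
  Distance 1: (x=5, y=0), (x=6, y=1)
Total reachable: 3 (grid has 18 open cells total)

Answer: Reachable cells: 3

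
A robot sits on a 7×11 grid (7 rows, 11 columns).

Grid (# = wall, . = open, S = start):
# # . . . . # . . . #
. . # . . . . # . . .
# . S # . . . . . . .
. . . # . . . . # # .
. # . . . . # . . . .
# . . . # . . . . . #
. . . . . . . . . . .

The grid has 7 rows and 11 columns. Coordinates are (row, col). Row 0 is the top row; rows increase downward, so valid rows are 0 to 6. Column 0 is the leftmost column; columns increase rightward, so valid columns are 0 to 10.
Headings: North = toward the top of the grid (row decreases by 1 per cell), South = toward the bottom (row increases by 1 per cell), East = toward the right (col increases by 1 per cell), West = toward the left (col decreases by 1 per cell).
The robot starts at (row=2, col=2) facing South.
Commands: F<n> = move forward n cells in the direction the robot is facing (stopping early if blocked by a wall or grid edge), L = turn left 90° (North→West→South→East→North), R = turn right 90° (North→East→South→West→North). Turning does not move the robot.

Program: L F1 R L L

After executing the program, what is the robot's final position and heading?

Start: (row=2, col=2), facing South
  L: turn left, now facing East
  F1: move forward 0/1 (blocked), now at (row=2, col=2)
  R: turn right, now facing South
  L: turn left, now facing East
  L: turn left, now facing North
Final: (row=2, col=2), facing North

Answer: Final position: (row=2, col=2), facing North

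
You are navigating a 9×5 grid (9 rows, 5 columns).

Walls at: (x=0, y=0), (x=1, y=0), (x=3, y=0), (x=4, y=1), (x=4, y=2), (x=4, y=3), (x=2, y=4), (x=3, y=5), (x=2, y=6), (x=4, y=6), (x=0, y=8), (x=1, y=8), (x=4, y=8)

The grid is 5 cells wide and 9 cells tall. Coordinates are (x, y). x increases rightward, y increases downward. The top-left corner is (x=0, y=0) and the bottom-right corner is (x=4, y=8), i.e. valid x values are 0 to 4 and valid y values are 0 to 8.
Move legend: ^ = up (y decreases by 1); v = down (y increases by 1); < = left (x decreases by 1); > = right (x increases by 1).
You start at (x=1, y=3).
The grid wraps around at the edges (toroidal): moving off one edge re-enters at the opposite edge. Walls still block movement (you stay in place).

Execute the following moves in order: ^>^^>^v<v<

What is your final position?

Answer: Final position: (x=1, y=1)

Derivation:
Start: (x=1, y=3)
  ^ (up): (x=1, y=3) -> (x=1, y=2)
  > (right): (x=1, y=2) -> (x=2, y=2)
  ^ (up): (x=2, y=2) -> (x=2, y=1)
  ^ (up): (x=2, y=1) -> (x=2, y=0)
  > (right): blocked, stay at (x=2, y=0)
  ^ (up): (x=2, y=0) -> (x=2, y=8)
  v (down): (x=2, y=8) -> (x=2, y=0)
  < (left): blocked, stay at (x=2, y=0)
  v (down): (x=2, y=0) -> (x=2, y=1)
  < (left): (x=2, y=1) -> (x=1, y=1)
Final: (x=1, y=1)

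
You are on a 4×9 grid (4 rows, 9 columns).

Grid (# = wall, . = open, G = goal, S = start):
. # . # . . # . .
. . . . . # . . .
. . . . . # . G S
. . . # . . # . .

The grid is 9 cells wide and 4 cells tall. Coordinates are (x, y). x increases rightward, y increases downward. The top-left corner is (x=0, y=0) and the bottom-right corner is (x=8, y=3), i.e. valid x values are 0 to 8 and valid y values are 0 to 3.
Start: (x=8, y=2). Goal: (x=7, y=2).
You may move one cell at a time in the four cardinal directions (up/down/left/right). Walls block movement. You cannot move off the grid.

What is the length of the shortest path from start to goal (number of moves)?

Answer: Shortest path length: 1

Derivation:
BFS from (x=8, y=2) until reaching (x=7, y=2):
  Distance 0: (x=8, y=2)
  Distance 1: (x=8, y=1), (x=7, y=2), (x=8, y=3)  <- goal reached here
One shortest path (1 moves): (x=8, y=2) -> (x=7, y=2)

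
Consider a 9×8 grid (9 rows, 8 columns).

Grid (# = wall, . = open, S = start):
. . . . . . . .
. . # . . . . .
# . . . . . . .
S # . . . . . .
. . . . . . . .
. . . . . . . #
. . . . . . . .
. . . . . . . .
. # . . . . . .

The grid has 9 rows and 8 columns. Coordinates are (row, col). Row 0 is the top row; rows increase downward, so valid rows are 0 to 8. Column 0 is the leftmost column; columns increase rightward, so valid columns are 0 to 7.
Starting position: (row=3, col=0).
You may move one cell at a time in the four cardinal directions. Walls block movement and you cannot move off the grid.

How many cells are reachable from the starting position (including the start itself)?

Answer: Reachable cells: 67

Derivation:
BFS flood-fill from (row=3, col=0):
  Distance 0: (row=3, col=0)
  Distance 1: (row=4, col=0)
  Distance 2: (row=4, col=1), (row=5, col=0)
  Distance 3: (row=4, col=2), (row=5, col=1), (row=6, col=0)
  Distance 4: (row=3, col=2), (row=4, col=3), (row=5, col=2), (row=6, col=1), (row=7, col=0)
  Distance 5: (row=2, col=2), (row=3, col=3), (row=4, col=4), (row=5, col=3), (row=6, col=2), (row=7, col=1), (row=8, col=0)
  Distance 6: (row=2, col=1), (row=2, col=3), (row=3, col=4), (row=4, col=5), (row=5, col=4), (row=6, col=3), (row=7, col=2)
  Distance 7: (row=1, col=1), (row=1, col=3), (row=2, col=4), (row=3, col=5), (row=4, col=6), (row=5, col=5), (row=6, col=4), (row=7, col=3), (row=8, col=2)
  Distance 8: (row=0, col=1), (row=0, col=3), (row=1, col=0), (row=1, col=4), (row=2, col=5), (row=3, col=6), (row=4, col=7), (row=5, col=6), (row=6, col=5), (row=7, col=4), (row=8, col=3)
  Distance 9: (row=0, col=0), (row=0, col=2), (row=0, col=4), (row=1, col=5), (row=2, col=6), (row=3, col=7), (row=6, col=6), (row=7, col=5), (row=8, col=4)
  Distance 10: (row=0, col=5), (row=1, col=6), (row=2, col=7), (row=6, col=7), (row=7, col=6), (row=8, col=5)
  Distance 11: (row=0, col=6), (row=1, col=7), (row=7, col=7), (row=8, col=6)
  Distance 12: (row=0, col=7), (row=8, col=7)
Total reachable: 67 (grid has 67 open cells total)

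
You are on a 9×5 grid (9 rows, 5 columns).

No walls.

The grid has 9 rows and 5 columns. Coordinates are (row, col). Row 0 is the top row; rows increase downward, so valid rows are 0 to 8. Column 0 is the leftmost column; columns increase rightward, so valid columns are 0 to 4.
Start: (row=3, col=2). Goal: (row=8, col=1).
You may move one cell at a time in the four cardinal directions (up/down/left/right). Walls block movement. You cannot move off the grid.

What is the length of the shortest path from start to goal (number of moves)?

BFS from (row=3, col=2) until reaching (row=8, col=1):
  Distance 0: (row=3, col=2)
  Distance 1: (row=2, col=2), (row=3, col=1), (row=3, col=3), (row=4, col=2)
  Distance 2: (row=1, col=2), (row=2, col=1), (row=2, col=3), (row=3, col=0), (row=3, col=4), (row=4, col=1), (row=4, col=3), (row=5, col=2)
  Distance 3: (row=0, col=2), (row=1, col=1), (row=1, col=3), (row=2, col=0), (row=2, col=4), (row=4, col=0), (row=4, col=4), (row=5, col=1), (row=5, col=3), (row=6, col=2)
  Distance 4: (row=0, col=1), (row=0, col=3), (row=1, col=0), (row=1, col=4), (row=5, col=0), (row=5, col=4), (row=6, col=1), (row=6, col=3), (row=7, col=2)
  Distance 5: (row=0, col=0), (row=0, col=4), (row=6, col=0), (row=6, col=4), (row=7, col=1), (row=7, col=3), (row=8, col=2)
  Distance 6: (row=7, col=0), (row=7, col=4), (row=8, col=1), (row=8, col=3)  <- goal reached here
One shortest path (6 moves): (row=3, col=2) -> (row=3, col=1) -> (row=4, col=1) -> (row=5, col=1) -> (row=6, col=1) -> (row=7, col=1) -> (row=8, col=1)

Answer: Shortest path length: 6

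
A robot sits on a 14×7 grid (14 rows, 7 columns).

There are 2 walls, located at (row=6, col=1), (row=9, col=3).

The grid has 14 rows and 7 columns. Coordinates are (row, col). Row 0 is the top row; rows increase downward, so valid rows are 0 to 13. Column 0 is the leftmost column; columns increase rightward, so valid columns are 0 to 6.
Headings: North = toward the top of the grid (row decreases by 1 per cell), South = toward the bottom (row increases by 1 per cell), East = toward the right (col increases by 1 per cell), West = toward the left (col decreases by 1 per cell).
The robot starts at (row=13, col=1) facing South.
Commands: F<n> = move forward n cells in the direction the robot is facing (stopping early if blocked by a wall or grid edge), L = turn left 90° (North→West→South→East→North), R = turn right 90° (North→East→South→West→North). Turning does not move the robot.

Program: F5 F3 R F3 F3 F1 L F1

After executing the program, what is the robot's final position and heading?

Answer: Final position: (row=13, col=0), facing South

Derivation:
Start: (row=13, col=1), facing South
  F5: move forward 0/5 (blocked), now at (row=13, col=1)
  F3: move forward 0/3 (blocked), now at (row=13, col=1)
  R: turn right, now facing West
  F3: move forward 1/3 (blocked), now at (row=13, col=0)
  F3: move forward 0/3 (blocked), now at (row=13, col=0)
  F1: move forward 0/1 (blocked), now at (row=13, col=0)
  L: turn left, now facing South
  F1: move forward 0/1 (blocked), now at (row=13, col=0)
Final: (row=13, col=0), facing South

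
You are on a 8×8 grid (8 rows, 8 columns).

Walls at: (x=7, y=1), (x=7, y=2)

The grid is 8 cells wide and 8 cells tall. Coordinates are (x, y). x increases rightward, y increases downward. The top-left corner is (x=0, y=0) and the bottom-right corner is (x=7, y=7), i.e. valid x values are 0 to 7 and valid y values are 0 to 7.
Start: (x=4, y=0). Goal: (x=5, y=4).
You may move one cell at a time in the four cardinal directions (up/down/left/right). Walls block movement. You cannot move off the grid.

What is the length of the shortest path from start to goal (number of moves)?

Answer: Shortest path length: 5

Derivation:
BFS from (x=4, y=0) until reaching (x=5, y=4):
  Distance 0: (x=4, y=0)
  Distance 1: (x=3, y=0), (x=5, y=0), (x=4, y=1)
  Distance 2: (x=2, y=0), (x=6, y=0), (x=3, y=1), (x=5, y=1), (x=4, y=2)
  Distance 3: (x=1, y=0), (x=7, y=0), (x=2, y=1), (x=6, y=1), (x=3, y=2), (x=5, y=2), (x=4, y=3)
  Distance 4: (x=0, y=0), (x=1, y=1), (x=2, y=2), (x=6, y=2), (x=3, y=3), (x=5, y=3), (x=4, y=4)
  Distance 5: (x=0, y=1), (x=1, y=2), (x=2, y=3), (x=6, y=3), (x=3, y=4), (x=5, y=4), (x=4, y=5)  <- goal reached here
One shortest path (5 moves): (x=4, y=0) -> (x=5, y=0) -> (x=5, y=1) -> (x=5, y=2) -> (x=5, y=3) -> (x=5, y=4)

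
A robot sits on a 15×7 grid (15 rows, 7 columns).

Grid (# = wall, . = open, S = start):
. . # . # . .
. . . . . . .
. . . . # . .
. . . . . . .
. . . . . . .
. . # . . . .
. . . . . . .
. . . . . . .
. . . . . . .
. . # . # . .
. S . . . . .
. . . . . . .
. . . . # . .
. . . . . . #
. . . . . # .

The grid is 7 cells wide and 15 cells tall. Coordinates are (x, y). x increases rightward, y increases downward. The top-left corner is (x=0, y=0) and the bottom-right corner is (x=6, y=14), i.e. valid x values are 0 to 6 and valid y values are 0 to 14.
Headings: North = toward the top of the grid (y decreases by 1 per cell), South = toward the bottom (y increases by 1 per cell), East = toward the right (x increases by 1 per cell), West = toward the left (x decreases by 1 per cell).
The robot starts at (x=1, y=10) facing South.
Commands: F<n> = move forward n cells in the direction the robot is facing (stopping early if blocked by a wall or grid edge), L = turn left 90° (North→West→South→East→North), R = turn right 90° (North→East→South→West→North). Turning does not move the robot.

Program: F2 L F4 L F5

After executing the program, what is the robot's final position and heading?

Answer: Final position: (x=3, y=7), facing North

Derivation:
Start: (x=1, y=10), facing South
  F2: move forward 2, now at (x=1, y=12)
  L: turn left, now facing East
  F4: move forward 2/4 (blocked), now at (x=3, y=12)
  L: turn left, now facing North
  F5: move forward 5, now at (x=3, y=7)
Final: (x=3, y=7), facing North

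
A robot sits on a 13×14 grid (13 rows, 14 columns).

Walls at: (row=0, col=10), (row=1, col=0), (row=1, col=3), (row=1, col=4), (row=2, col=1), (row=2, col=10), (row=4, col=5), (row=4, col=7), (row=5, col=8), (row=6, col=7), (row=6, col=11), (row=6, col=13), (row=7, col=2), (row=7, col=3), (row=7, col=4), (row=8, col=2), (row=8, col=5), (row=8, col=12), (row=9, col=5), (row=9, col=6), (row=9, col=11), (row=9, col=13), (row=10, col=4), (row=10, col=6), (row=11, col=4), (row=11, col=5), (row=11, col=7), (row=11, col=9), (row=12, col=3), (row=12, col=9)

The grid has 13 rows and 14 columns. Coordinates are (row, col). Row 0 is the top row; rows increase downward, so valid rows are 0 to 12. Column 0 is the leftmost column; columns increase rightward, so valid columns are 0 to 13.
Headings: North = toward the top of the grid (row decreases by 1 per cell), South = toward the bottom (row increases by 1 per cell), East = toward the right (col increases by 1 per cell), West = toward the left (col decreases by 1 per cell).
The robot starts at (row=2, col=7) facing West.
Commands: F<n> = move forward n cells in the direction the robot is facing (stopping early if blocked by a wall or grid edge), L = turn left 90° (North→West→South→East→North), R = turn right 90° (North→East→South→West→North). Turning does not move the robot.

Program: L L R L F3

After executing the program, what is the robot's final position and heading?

Start: (row=2, col=7), facing West
  L: turn left, now facing South
  L: turn left, now facing East
  R: turn right, now facing South
  L: turn left, now facing East
  F3: move forward 2/3 (blocked), now at (row=2, col=9)
Final: (row=2, col=9), facing East

Answer: Final position: (row=2, col=9), facing East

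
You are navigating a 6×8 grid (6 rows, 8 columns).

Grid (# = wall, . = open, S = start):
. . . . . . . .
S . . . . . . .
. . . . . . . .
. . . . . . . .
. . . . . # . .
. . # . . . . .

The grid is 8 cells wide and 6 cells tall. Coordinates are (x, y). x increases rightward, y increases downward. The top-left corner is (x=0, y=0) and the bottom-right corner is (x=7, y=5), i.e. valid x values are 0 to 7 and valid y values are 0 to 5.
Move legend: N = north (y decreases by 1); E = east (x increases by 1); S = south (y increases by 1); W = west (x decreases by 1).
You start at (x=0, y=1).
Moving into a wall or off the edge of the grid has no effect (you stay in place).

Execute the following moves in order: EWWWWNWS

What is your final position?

Start: (x=0, y=1)
  E (east): (x=0, y=1) -> (x=1, y=1)
  W (west): (x=1, y=1) -> (x=0, y=1)
  [×3]W (west): blocked, stay at (x=0, y=1)
  N (north): (x=0, y=1) -> (x=0, y=0)
  W (west): blocked, stay at (x=0, y=0)
  S (south): (x=0, y=0) -> (x=0, y=1)
Final: (x=0, y=1)

Answer: Final position: (x=0, y=1)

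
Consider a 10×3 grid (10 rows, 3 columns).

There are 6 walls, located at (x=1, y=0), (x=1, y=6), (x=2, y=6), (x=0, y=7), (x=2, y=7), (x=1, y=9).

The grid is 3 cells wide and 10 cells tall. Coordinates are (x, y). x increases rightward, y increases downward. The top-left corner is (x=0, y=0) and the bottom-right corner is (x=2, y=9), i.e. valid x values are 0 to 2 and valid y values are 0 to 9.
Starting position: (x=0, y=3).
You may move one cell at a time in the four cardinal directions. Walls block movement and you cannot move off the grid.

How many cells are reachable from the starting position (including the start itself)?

Answer: Reachable cells: 18

Derivation:
BFS flood-fill from (x=0, y=3):
  Distance 0: (x=0, y=3)
  Distance 1: (x=0, y=2), (x=1, y=3), (x=0, y=4)
  Distance 2: (x=0, y=1), (x=1, y=2), (x=2, y=3), (x=1, y=4), (x=0, y=5)
  Distance 3: (x=0, y=0), (x=1, y=1), (x=2, y=2), (x=2, y=4), (x=1, y=5), (x=0, y=6)
  Distance 4: (x=2, y=1), (x=2, y=5)
  Distance 5: (x=2, y=0)
Total reachable: 18 (grid has 24 open cells total)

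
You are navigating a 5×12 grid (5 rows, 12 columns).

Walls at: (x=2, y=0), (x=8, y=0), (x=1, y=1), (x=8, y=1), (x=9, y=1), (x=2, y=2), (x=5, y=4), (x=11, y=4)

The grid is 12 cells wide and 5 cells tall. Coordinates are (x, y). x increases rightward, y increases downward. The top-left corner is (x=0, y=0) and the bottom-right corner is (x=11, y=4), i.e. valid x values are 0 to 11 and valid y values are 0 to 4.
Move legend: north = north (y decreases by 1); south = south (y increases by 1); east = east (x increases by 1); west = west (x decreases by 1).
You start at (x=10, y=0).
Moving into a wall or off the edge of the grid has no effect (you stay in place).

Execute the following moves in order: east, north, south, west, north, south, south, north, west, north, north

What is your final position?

Start: (x=10, y=0)
  east (east): (x=10, y=0) -> (x=11, y=0)
  north (north): blocked, stay at (x=11, y=0)
  south (south): (x=11, y=0) -> (x=11, y=1)
  west (west): (x=11, y=1) -> (x=10, y=1)
  north (north): (x=10, y=1) -> (x=10, y=0)
  south (south): (x=10, y=0) -> (x=10, y=1)
  south (south): (x=10, y=1) -> (x=10, y=2)
  north (north): (x=10, y=2) -> (x=10, y=1)
  west (west): blocked, stay at (x=10, y=1)
  north (north): (x=10, y=1) -> (x=10, y=0)
  north (north): blocked, stay at (x=10, y=0)
Final: (x=10, y=0)

Answer: Final position: (x=10, y=0)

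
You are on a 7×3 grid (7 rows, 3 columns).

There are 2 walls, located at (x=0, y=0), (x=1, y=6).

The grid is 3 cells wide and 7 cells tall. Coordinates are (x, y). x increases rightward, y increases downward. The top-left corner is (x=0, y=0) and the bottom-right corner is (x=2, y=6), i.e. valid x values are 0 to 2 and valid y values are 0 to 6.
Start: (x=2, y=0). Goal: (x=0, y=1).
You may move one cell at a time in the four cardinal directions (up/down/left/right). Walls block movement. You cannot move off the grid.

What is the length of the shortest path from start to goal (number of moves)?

Answer: Shortest path length: 3

Derivation:
BFS from (x=2, y=0) until reaching (x=0, y=1):
  Distance 0: (x=2, y=0)
  Distance 1: (x=1, y=0), (x=2, y=1)
  Distance 2: (x=1, y=1), (x=2, y=2)
  Distance 3: (x=0, y=1), (x=1, y=2), (x=2, y=3)  <- goal reached here
One shortest path (3 moves): (x=2, y=0) -> (x=1, y=0) -> (x=1, y=1) -> (x=0, y=1)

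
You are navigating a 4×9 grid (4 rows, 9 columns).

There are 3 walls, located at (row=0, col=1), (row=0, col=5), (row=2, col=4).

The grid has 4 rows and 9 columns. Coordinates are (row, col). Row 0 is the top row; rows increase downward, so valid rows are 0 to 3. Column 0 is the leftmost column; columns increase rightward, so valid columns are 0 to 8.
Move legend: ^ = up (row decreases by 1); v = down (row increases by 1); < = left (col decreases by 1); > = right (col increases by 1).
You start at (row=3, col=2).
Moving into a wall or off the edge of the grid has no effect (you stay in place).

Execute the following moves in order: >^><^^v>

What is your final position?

Answer: Final position: (row=1, col=3)

Derivation:
Start: (row=3, col=2)
  > (right): (row=3, col=2) -> (row=3, col=3)
  ^ (up): (row=3, col=3) -> (row=2, col=3)
  > (right): blocked, stay at (row=2, col=3)
  < (left): (row=2, col=3) -> (row=2, col=2)
  ^ (up): (row=2, col=2) -> (row=1, col=2)
  ^ (up): (row=1, col=2) -> (row=0, col=2)
  v (down): (row=0, col=2) -> (row=1, col=2)
  > (right): (row=1, col=2) -> (row=1, col=3)
Final: (row=1, col=3)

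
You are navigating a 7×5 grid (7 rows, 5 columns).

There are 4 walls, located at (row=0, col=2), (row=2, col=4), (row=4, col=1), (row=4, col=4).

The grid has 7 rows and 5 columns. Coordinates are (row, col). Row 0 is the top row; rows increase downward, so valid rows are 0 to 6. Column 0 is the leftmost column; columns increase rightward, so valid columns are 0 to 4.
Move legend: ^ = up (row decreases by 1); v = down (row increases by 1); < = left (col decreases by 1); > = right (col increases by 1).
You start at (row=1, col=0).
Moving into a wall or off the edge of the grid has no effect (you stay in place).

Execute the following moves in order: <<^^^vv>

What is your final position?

Start: (row=1, col=0)
  < (left): blocked, stay at (row=1, col=0)
  < (left): blocked, stay at (row=1, col=0)
  ^ (up): (row=1, col=0) -> (row=0, col=0)
  ^ (up): blocked, stay at (row=0, col=0)
  ^ (up): blocked, stay at (row=0, col=0)
  v (down): (row=0, col=0) -> (row=1, col=0)
  v (down): (row=1, col=0) -> (row=2, col=0)
  > (right): (row=2, col=0) -> (row=2, col=1)
Final: (row=2, col=1)

Answer: Final position: (row=2, col=1)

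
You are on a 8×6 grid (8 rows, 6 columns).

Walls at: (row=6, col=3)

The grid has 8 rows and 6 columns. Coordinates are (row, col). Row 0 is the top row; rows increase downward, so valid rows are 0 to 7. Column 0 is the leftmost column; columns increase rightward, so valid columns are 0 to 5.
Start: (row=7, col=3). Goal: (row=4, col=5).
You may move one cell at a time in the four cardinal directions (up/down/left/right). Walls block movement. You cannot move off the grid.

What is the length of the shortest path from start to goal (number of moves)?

Answer: Shortest path length: 5

Derivation:
BFS from (row=7, col=3) until reaching (row=4, col=5):
  Distance 0: (row=7, col=3)
  Distance 1: (row=7, col=2), (row=7, col=4)
  Distance 2: (row=6, col=2), (row=6, col=4), (row=7, col=1), (row=7, col=5)
  Distance 3: (row=5, col=2), (row=5, col=4), (row=6, col=1), (row=6, col=5), (row=7, col=0)
  Distance 4: (row=4, col=2), (row=4, col=4), (row=5, col=1), (row=5, col=3), (row=5, col=5), (row=6, col=0)
  Distance 5: (row=3, col=2), (row=3, col=4), (row=4, col=1), (row=4, col=3), (row=4, col=5), (row=5, col=0)  <- goal reached here
One shortest path (5 moves): (row=7, col=3) -> (row=7, col=4) -> (row=7, col=5) -> (row=6, col=5) -> (row=5, col=5) -> (row=4, col=5)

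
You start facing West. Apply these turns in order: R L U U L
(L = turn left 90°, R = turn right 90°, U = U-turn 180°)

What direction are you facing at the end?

Answer: Final heading: South

Derivation:
Start: West
  R (right (90° clockwise)) -> North
  L (left (90° counter-clockwise)) -> West
  U (U-turn (180°)) -> East
  U (U-turn (180°)) -> West
  L (left (90° counter-clockwise)) -> South
Final: South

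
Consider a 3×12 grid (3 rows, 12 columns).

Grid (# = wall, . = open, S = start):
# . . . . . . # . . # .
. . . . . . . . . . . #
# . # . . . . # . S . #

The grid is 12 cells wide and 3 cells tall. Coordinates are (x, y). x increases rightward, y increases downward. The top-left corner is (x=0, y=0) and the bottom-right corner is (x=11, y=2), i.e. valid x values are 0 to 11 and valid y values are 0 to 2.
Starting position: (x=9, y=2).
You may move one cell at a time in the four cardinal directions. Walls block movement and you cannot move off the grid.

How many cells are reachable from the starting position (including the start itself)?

Answer: Reachable cells: 27

Derivation:
BFS flood-fill from (x=9, y=2):
  Distance 0: (x=9, y=2)
  Distance 1: (x=9, y=1), (x=8, y=2), (x=10, y=2)
  Distance 2: (x=9, y=0), (x=8, y=1), (x=10, y=1)
  Distance 3: (x=8, y=0), (x=7, y=1)
  Distance 4: (x=6, y=1)
  Distance 5: (x=6, y=0), (x=5, y=1), (x=6, y=2)
  Distance 6: (x=5, y=0), (x=4, y=1), (x=5, y=2)
  Distance 7: (x=4, y=0), (x=3, y=1), (x=4, y=2)
  Distance 8: (x=3, y=0), (x=2, y=1), (x=3, y=2)
  Distance 9: (x=2, y=0), (x=1, y=1)
  Distance 10: (x=1, y=0), (x=0, y=1), (x=1, y=2)
Total reachable: 27 (grid has 28 open cells total)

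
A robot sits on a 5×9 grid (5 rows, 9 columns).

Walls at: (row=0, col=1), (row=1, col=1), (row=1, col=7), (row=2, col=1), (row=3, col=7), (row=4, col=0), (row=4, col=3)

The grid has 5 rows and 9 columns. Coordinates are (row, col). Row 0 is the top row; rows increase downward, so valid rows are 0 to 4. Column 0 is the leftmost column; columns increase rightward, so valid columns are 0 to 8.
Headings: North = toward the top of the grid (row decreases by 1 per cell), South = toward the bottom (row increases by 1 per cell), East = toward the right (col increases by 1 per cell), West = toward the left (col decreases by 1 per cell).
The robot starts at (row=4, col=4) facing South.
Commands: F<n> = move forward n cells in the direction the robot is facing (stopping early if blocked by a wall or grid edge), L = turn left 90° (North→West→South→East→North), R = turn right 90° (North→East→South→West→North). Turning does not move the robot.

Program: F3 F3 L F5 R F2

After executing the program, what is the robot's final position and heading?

Start: (row=4, col=4), facing South
  F3: move forward 0/3 (blocked), now at (row=4, col=4)
  F3: move forward 0/3 (blocked), now at (row=4, col=4)
  L: turn left, now facing East
  F5: move forward 4/5 (blocked), now at (row=4, col=8)
  R: turn right, now facing South
  F2: move forward 0/2 (blocked), now at (row=4, col=8)
Final: (row=4, col=8), facing South

Answer: Final position: (row=4, col=8), facing South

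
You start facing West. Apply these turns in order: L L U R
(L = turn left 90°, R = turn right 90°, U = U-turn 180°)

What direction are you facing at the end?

Answer: Final heading: North

Derivation:
Start: West
  L (left (90° counter-clockwise)) -> South
  L (left (90° counter-clockwise)) -> East
  U (U-turn (180°)) -> West
  R (right (90° clockwise)) -> North
Final: North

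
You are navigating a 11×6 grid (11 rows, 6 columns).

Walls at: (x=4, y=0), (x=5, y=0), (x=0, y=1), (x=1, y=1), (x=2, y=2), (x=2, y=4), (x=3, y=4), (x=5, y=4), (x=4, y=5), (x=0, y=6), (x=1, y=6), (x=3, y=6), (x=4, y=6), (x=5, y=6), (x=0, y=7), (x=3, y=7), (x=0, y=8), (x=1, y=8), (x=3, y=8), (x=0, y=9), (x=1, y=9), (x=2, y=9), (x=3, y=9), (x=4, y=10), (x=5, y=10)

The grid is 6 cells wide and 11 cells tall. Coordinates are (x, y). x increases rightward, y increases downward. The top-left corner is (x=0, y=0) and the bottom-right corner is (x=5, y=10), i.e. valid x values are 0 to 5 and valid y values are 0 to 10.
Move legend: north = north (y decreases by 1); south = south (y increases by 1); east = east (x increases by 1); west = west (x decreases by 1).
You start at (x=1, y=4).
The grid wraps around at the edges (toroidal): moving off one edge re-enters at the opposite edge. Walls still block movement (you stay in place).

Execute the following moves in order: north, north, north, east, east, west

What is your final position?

Start: (x=1, y=4)
  north (north): (x=1, y=4) -> (x=1, y=3)
  north (north): (x=1, y=3) -> (x=1, y=2)
  north (north): blocked, stay at (x=1, y=2)
  east (east): blocked, stay at (x=1, y=2)
  east (east): blocked, stay at (x=1, y=2)
  west (west): (x=1, y=2) -> (x=0, y=2)
Final: (x=0, y=2)

Answer: Final position: (x=0, y=2)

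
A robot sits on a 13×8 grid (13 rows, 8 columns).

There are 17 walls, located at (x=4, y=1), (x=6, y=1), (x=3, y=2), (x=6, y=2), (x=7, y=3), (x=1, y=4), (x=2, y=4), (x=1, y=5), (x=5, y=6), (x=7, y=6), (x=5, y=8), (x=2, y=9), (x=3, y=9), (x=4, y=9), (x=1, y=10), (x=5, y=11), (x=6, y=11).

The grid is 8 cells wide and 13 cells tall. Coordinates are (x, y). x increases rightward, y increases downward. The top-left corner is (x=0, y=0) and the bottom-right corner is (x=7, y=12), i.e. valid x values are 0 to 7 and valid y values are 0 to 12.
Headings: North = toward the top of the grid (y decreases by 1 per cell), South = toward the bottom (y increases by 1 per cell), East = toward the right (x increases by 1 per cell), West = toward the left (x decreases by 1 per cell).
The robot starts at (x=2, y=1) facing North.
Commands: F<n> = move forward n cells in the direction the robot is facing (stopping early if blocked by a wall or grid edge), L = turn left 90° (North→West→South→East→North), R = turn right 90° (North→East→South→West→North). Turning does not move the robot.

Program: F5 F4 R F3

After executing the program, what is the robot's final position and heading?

Answer: Final position: (x=5, y=0), facing East

Derivation:
Start: (x=2, y=1), facing North
  F5: move forward 1/5 (blocked), now at (x=2, y=0)
  F4: move forward 0/4 (blocked), now at (x=2, y=0)
  R: turn right, now facing East
  F3: move forward 3, now at (x=5, y=0)
Final: (x=5, y=0), facing East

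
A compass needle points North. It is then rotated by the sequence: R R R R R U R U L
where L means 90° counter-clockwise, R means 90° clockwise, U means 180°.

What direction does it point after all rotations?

Start: North
  R (right (90° clockwise)) -> East
  R (right (90° clockwise)) -> South
  R (right (90° clockwise)) -> West
  R (right (90° clockwise)) -> North
  R (right (90° clockwise)) -> East
  U (U-turn (180°)) -> West
  R (right (90° clockwise)) -> North
  U (U-turn (180°)) -> South
  L (left (90° counter-clockwise)) -> East
Final: East

Answer: Final heading: East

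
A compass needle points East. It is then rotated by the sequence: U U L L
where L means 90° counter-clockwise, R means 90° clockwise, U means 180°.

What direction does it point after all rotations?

Start: East
  U (U-turn (180°)) -> West
  U (U-turn (180°)) -> East
  L (left (90° counter-clockwise)) -> North
  L (left (90° counter-clockwise)) -> West
Final: West

Answer: Final heading: West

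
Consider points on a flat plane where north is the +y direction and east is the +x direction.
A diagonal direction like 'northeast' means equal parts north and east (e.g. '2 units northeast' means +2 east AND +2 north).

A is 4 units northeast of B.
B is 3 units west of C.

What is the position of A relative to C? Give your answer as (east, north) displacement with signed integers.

Answer: A is at (east=1, north=4) relative to C.

Derivation:
Place C at the origin (east=0, north=0).
  B is 3 units west of C: delta (east=-3, north=+0); B at (east=-3, north=0).
  A is 4 units northeast of B: delta (east=+4, north=+4); A at (east=1, north=4).
Therefore A relative to C: (east=1, north=4).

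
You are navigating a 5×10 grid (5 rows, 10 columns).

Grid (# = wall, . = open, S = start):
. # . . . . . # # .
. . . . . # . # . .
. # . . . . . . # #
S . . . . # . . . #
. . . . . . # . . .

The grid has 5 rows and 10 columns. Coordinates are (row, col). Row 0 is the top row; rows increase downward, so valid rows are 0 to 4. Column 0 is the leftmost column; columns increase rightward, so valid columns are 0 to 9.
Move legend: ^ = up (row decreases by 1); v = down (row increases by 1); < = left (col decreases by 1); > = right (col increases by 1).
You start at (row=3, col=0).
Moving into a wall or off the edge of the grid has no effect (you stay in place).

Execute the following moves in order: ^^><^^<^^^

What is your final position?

Answer: Final position: (row=0, col=0)

Derivation:
Start: (row=3, col=0)
  ^ (up): (row=3, col=0) -> (row=2, col=0)
  ^ (up): (row=2, col=0) -> (row=1, col=0)
  > (right): (row=1, col=0) -> (row=1, col=1)
  < (left): (row=1, col=1) -> (row=1, col=0)
  ^ (up): (row=1, col=0) -> (row=0, col=0)
  ^ (up): blocked, stay at (row=0, col=0)
  < (left): blocked, stay at (row=0, col=0)
  [×3]^ (up): blocked, stay at (row=0, col=0)
Final: (row=0, col=0)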